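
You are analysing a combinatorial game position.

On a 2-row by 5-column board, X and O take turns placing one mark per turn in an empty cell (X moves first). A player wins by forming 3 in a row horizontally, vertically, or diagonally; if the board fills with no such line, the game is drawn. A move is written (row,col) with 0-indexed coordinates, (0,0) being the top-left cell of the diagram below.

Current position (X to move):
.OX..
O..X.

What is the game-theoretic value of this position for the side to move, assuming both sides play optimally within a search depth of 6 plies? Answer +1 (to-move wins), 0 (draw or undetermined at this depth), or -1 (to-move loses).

value(.OX../O..X., X) = +1

[.OX../O..X.] X move#1: (0,0):+0/XOX../O..X., (0,3):+1/.OXX./O..X.*, (0,4):+1/.OX.X/O..X., (1,1):+0/.OX../OX.X., (1,2):+1/.OX../O.XX., (1,4):+0/.OX../O..XX
[.OXX./O..X.] O move#2: (0,0):-1/OOXX./O..X.*, (0,4):-1/.OXXO/O..X., (1,1):-1/.OXX./OO.X., (1,2):-1/.OXX./O.OX., (1,4):-1/.OXX./O..XO
[OOXX./O..X.] X move#3: (0,4):+1/OOXXX/O..X.*, (1,1):+1/OOXX./OX.X., (1,2):+1/OOXX./O.XX., (1,4):+1/OOXX./O..XX
[OOXXX/O..X.] end (terminal -1, O#4); searched .OX../O..X. to 6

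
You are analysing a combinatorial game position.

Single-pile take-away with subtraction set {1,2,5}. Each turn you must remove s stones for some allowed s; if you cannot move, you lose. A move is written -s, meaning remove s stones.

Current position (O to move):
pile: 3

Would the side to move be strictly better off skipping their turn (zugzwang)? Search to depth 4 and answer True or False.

ply 1, O at 3 | -1=-1→2*; -2=-1→1
ply 2, X at 2 | -1=-1→1; -2=+1→0*
ply 3: 0 is terminal -1 (O); from 3 depth 4
if O skipped the turn, X would face:
~ ply 1, X at 3 | -1=-1→2*; -2=-1→1
~ ply 2, O at 2 | -1=-1→1; -2=+1→0*
~ ply 3: 0 is terminal -1 (X); from 3 depth 4
compare (O): move=-1 vs pass=+1

zugzwang(3, O) = True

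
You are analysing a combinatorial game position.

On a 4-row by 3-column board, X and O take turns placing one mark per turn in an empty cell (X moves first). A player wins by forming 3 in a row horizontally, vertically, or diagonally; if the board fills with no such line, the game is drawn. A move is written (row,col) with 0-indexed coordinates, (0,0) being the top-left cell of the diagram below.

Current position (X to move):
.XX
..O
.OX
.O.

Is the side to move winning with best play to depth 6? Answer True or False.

X winning at [.XX/..O/.OX/.O.]: True

p1 X@[.XX/..O/.OX/.O.]: (0,0)[XXX/..O/.OX/.O.]+1* (1,0)[.XX/X.O/.OX/.O.]-1 (1,1)[.XX/.XO/.OX/.O.]-1 (2,0)[.XX/..O/XOX/.O.]-1 (3,0)[.XX/..O/.OX/XO.]-1 (3,2)[.XX/..O/.OX/.OX]-1
p2 O@[XXX/..O/.OX/.O.] terminal -1; root [.XX/..O/.OX/.O.] d6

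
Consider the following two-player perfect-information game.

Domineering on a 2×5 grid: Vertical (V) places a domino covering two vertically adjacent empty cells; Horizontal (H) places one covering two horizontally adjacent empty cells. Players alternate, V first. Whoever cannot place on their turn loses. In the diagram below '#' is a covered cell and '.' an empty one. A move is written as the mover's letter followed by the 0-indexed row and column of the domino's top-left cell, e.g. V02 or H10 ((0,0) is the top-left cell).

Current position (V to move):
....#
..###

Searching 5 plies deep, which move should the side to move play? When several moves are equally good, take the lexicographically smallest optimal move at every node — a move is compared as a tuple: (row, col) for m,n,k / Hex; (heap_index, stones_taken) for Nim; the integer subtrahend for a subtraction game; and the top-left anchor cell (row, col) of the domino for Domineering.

V's best at [....#/..###]: V01

p1 V@[....#/..###]: V00[#...#/#.###]-1 V01[.#..#/.####]+1*
p2 H@[.#..#/.####]: H02[.####/.####]-1*
p3 V@[.####/.####]: V00[#####/#####]+1*
p4 H@[#####/#####] terminal -1; root [....#/..###] d5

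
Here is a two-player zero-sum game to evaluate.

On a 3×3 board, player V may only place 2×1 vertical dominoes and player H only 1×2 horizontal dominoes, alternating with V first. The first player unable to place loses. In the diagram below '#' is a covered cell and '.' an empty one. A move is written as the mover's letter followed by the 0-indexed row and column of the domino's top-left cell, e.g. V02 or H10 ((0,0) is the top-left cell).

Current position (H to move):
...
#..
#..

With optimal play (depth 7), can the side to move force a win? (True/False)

[.../#../#..] H move#1: H00:-1/##./#../#.., H01:-1/.##/#../#.., H11:+1/.../###/#..*, H21:-1/.../#../###
[.../###/#..] end (terminal -1, V#2); searched .../#../#.. to 7

H winning at [.../#../#..]: True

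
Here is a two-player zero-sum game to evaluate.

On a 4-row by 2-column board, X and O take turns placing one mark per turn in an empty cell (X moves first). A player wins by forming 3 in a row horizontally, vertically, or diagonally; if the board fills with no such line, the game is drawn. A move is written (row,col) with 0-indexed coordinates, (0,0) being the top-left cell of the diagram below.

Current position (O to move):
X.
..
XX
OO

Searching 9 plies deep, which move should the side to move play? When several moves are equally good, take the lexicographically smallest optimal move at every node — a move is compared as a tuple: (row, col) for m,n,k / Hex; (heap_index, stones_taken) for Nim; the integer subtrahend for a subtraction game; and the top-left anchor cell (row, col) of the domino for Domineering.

[X./../XX/OO] O move#1: (0,1):-1/XO/../XX/OO, (1,0):+0/X./O./XX/OO*, (1,1):-1/X./.O/XX/OO
[X./O./XX/OO] X move#2: (0,1):+0/XX/O./XX/OO*, (1,1):+0/X./OX/XX/OO
[XX/O./XX/OO] O move#3: (1,1):+0/XX/OO/XX/OO*
[XX/OO/XX/OO] end (terminal +0, X#4); searched X./../XX/OO to 9

O's best at [X./../XX/OO]: (1,0)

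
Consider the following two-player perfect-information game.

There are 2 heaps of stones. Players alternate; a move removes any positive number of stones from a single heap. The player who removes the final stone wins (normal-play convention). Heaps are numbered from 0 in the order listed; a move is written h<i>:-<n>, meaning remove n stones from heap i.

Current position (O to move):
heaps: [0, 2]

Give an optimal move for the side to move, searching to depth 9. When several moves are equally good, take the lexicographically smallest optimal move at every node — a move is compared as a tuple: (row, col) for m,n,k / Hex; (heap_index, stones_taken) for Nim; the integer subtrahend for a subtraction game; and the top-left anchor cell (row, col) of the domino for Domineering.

p1 O@[(0,2)]: h1:-1[(0,1)]-1 h1:-2[(0,0)]+1*
p2 X@[(0,0)] terminal -1; root [(0,2)] d9

O's best at [(0,2)]: h1:-2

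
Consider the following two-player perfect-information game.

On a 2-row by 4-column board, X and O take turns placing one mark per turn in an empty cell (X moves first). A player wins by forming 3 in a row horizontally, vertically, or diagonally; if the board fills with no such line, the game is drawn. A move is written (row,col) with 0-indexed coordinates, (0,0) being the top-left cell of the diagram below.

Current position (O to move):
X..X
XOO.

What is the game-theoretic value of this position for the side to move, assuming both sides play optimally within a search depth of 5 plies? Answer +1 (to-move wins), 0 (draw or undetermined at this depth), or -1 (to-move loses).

value(X..X/XOO., O) = +1

ply 1, O at X..X/XOO. | (0,1)=+0→XO.X/XOO.; (0,2)=+0→X.OX/XOO.; (1,3)=+1→X..X/XOOO*
ply 2: X..X/XOOO is terminal -1 (X); from X..X/XOO. depth 5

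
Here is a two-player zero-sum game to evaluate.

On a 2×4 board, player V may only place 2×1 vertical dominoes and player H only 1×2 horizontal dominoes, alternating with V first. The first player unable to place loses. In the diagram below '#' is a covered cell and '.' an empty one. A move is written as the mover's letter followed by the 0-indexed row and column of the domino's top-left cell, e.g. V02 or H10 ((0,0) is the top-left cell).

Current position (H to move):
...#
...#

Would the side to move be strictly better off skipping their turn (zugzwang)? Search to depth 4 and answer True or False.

ply 1, H at ...#/...# | H00=+1→##.#/...#*; H01=+1→.###/...#; H10=+1→...#/##.#; H11=+1→...#/.###
ply 2, V at ##.#/...# | V02=-1→####/..##*
ply 3, H at ####/..## | H10=+1→####/####*
ply 4: ####/#### is terminal -1 (V); from ...#/...# depth 4
if H skipped the turn, V would face:
~ ply 1, V at ...#/...# | V00=-1→#..#/#..#; V01=+1→.#.#/.#.#*; V02=-1→..##/..##
~ ply 2: .#.#/.#.# is terminal -1 (H); from ...#/...# depth 4
compare (H): move=+1 vs pass=-1

zugzwang(...#/...#, H) = False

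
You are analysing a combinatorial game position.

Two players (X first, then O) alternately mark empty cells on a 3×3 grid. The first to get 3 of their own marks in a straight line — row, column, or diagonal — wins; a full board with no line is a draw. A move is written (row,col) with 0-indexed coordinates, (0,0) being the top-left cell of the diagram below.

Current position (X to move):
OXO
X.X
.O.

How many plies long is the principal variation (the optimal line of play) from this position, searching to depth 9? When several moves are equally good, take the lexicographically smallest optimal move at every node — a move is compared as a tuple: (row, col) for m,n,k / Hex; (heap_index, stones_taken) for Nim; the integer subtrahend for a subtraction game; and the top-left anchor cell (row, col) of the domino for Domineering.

[OXO/X.X/.O.] X move#1: (1,1):+1/OXO/XXX/.O.*, (2,0):+0/OXO/X.X/XO., (2,2):+0/OXO/X.X/.OX
[OXO/XXX/.O.] end (terminal -1, O#2); searched OXO/X.X/.O. to 9

PV length from [OXO/X.X/.O.]: 1 ply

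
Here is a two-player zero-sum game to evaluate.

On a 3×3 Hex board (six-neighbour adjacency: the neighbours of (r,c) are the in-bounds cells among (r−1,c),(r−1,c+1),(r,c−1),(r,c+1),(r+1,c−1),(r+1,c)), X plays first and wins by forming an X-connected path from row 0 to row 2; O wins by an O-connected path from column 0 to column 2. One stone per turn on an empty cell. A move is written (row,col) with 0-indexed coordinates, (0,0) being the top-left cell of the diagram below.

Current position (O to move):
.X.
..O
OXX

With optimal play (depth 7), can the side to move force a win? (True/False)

p1 O@[.X./..O/OXX]: (0,0)[OX./..O/OXX]-1 (0,2)[.XO/..O/OXX]-1 (1,0)[.X./O.O/OXX]-1 (1,1)[.X./.OO/OXX]+1*
p2 X@[.X./.OO/OXX] terminal -1; root [.X./..O/OXX] d7

O winning at [.X./..O/OXX]: True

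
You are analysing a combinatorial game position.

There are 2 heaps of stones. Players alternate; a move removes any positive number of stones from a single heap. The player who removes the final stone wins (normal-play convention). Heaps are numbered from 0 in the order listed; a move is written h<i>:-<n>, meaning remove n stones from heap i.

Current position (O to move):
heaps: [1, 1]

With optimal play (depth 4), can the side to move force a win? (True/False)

[(1,1)] O move#1: h0:-1:-1/(0,1)*, h1:-1:-1/(1,0)
[(0,1)] X move#2: h1:-1:+1/(0,0)*
[(0,0)] end (terminal -1, O#3); searched (1,1) to 4

O winning at [(1,1)]: False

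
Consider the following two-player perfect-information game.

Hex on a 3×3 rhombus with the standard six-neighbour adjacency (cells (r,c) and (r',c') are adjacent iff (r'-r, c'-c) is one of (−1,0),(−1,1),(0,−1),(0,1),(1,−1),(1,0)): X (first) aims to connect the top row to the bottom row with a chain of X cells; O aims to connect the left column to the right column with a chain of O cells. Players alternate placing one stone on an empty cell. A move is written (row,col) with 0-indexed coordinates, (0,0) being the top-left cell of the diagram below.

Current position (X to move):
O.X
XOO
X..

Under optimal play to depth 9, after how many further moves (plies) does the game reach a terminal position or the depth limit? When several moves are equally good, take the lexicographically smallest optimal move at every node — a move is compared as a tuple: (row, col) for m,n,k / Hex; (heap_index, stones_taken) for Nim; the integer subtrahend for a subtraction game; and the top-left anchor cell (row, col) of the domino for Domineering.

ply 1, X at O.X/XOO/X.. | (0,1)=+1→OXX/XOO/X..*; (2,1)=-1→O.X/XOO/XX.; (2,2)=-1→O.X/XOO/X.X
ply 2: OXX/XOO/X.. is terminal -1 (O); from O.X/XOO/X.. depth 9

PV length from [O.X/XOO/X..]: 1 ply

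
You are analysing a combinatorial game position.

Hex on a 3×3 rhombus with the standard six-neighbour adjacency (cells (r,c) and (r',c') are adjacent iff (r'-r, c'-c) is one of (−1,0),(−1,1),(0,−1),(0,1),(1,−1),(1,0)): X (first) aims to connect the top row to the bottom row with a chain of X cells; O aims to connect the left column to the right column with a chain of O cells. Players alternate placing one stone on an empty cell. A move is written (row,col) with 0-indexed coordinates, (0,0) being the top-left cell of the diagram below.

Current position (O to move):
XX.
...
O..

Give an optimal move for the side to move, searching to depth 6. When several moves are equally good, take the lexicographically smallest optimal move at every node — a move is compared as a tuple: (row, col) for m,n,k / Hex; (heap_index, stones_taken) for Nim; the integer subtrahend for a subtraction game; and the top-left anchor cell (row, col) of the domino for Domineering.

O's best at [XX./.../O..]: (0,2)

ply 1, O at XX./.../O.. | (0,2)=+1→XXO/.../O..*; (1,0)=-1→XX./O../O..; (1,1)=+1→XX./.O./O..; (1,2)=+1→XX./..O/O..; (2,1)=+1→XX./.../OO.; (2,2)=+1→XX./.../O.O
ply 2, X at XXO/.../O.. | (1,0)=-1→XXO/X../O..*; (1,1)=-1→XXO/.X./O..; (1,2)=-1→XXO/..X/O..; (2,1)=-1→XXO/.../OX.; (2,2)=-1→XXO/.../O.X
ply 3, O at XXO/X../O.. | (1,1)=+1→XXO/XO./O..*; (1,2)=+1→XXO/X.O/O..; (2,1)=+1→XXO/X../OO.; (2,2)=+1→XXO/X../O.O
ply 4: XXO/XO./O.. is terminal -1 (X); from XX./.../O.. depth 6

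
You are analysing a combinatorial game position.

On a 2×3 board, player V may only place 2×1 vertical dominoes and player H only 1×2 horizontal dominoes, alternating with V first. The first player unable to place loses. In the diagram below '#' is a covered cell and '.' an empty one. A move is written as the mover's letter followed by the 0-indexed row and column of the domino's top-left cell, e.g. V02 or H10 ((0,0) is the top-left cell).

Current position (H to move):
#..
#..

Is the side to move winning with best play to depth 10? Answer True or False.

[#../#..] H move#1: H01:+1/###/#..*, H11:+1/#../###
[###/#..] end (terminal -1, V#2); searched #../#.. to 10

H winning at [#../#..]: True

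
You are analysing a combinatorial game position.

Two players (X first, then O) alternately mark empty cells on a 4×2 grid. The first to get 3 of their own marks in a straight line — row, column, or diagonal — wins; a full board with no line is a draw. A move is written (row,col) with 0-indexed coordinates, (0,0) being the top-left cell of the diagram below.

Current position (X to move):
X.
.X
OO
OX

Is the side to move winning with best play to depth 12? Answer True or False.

[X./.X/OO/OX] X move#1: (0,1):-1/XX/.X/OO/OX, (1,0):+0/X./XX/OO/OX*
[X./XX/OO/OX] O move#2: (0,1):+0/XO/XX/OO/OX*
[XO/XX/OO/OX] end (terminal +0, X#3); searched X./.X/OO/OX to 12

X winning at [X./.X/OO/OX]: False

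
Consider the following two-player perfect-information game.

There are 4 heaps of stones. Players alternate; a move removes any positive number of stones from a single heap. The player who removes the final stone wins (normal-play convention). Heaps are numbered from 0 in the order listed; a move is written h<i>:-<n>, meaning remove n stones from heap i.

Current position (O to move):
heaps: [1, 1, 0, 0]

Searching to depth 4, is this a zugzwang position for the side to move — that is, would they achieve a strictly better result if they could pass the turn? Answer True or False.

p1 O@[(1,1,0,0)]: h0:-1[(0,1,0,0)]-1* h1:-1[(1,0,0,0)]-1
p2 X@[(0,1,0,0)]: h1:-1[(0,0,0,0)]+1*
p3 O@[(0,0,0,0)] terminal -1; root [(1,1,0,0)] d4
pass branch (X moves first from the same position):
  | p1 X@[(1,1,0,0)]: h0:-1[(0,1,0,0)]-1* h1:-1[(1,0,0,0)]-1
  | p2 O@[(0,1,0,0)]: h1:-1[(0,0,0,0)]+1*
  | p3 X@[(0,0,0,0)] terminal -1; root [(1,1,0,0)] d4
O moving scores -1; O passing scores +1

zugzwang((1,1,0,0), O) = True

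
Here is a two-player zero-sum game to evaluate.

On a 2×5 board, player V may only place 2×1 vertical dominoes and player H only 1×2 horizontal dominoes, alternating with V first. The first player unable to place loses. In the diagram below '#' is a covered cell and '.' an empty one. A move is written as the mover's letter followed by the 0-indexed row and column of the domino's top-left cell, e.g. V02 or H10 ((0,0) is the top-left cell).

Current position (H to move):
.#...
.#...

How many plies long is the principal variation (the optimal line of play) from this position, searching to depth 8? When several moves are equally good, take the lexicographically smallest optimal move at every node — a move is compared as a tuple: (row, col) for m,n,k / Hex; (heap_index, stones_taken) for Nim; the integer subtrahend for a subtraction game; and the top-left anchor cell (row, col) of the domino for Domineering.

ply 1, H at .#.../.#... | H02=-1→.###./.#...*; H03=-1→.#.##/.#...; H12=-1→.#.../.###.; H13=-1→.#.../.#.##
ply 2, V at .###./.#... | V00=-1→####./##...; V04=+1→.####/.#..#*
ply 3, H at .####/.#..# | H12=-1→.####/.####*
ply 4, V at .####/.#### | V00=+1→#####/#####*
ply 5: #####/##### is terminal -1 (H); from .#.../.#... depth 8

PV length from [.#.../.#...]: 4 plies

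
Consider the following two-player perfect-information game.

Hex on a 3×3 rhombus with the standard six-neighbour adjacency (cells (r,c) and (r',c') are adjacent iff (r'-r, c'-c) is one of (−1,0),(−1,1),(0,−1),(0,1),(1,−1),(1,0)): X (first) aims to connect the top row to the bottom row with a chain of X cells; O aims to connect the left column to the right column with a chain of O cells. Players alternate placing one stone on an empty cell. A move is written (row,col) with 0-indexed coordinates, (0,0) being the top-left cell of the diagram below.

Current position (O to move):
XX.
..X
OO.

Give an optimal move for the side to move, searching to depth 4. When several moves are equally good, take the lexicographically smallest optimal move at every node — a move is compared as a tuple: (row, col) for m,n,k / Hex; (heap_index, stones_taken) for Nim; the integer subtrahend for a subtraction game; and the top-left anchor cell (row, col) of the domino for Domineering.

[XX./..X/OO.] O move#1: (0,2):+1/XXO/..X/OO.*, (1,0):-1/XX./O.X/OO., (1,1):+1/XX./.OX/OO., (2,2):+1/XX./..X/OOO
[XXO/..X/OO.] X move#2: (1,0):-1/XXO/X.X/OO.*, (1,1):-1/XXO/.XX/OO., (2,2):-1/XXO/..X/OOX
[XXO/X.X/OO.] O move#3: (1,1):+1/XXO/XOX/OO.*, (2,2):+1/XXO/X.X/OOO
[XXO/XOX/OO.] end (terminal -1, X#4); searched XX./..X/OO. to 4

O's best at [XX./..X/OO.]: (0,2)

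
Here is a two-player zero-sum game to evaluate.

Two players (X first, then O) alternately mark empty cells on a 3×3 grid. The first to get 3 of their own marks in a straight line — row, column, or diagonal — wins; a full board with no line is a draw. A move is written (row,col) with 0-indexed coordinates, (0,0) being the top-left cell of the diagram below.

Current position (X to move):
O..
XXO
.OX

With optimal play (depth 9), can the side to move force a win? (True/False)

X winning at [O../XXO/.OX]: False

[O../XXO/.OX] X move#1: (0,1):+0/OX./XXO/.OX*, (0,2):+0/O.X/XXO/.OX, (2,0):+0/O../XXO/XOX
[OX./XXO/.OX] O move#2: (0,2):+0/OXO/XXO/.OX*, (2,0):+0/OX./XXO/OOX
[OXO/XXO/.OX] X move#3: (2,0):+0/OXO/XXO/XOX*
[OXO/XXO/XOX] end (terminal +0, O#4); searched O../XXO/.OX to 9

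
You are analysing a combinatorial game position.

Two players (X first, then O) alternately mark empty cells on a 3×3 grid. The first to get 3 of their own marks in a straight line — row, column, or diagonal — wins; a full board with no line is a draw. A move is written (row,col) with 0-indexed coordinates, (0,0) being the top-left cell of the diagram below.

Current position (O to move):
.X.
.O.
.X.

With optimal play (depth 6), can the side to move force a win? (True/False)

[.X./.O./.X.] O move#1: (0,0):+1/OX./.O./.X.*, (0,2):+1/.XO/.O./.X., (1,0):+1/.X./OO./.X., (1,2):+1/.X./.OO/.X., (2,0):+1/.X./.O./OX., (2,2):+1/.X./.O./.XO
[OX./.O./.X.] X move#2: (0,2):-1/OXX/.O./.X.*, (1,0):-1/OX./XO./.X., (1,2):-1/OX./.OX/.X., (2,0):-1/OX./.O./XX., (2,2):-1/OX./.O./.XX
[OXX/.O./.X.] O move#3: (1,0):+1/OXX/OO./.X.*, (1,2):+1/OXX/.OO/.X., (2,0):+1/OXX/.O./OX., (2,2):+1/OXX/.O./.XO
[OXX/OO./.X.] X move#4: (1,2):-1/OXX/OOX/.X.*, (2,0):-1/OXX/OO./XX., (2,2):-1/OXX/OO./.XX
[OXX/OOX/.X.] O move#5: (2,0):+1/OXX/OOX/OX.*, (2,2):+1/OXX/OOX/.XO
[OXX/OOX/OX.] end (terminal -1, X#6); searched .X./.O./.X. to 6

O winning at [.X./.O./.X.]: True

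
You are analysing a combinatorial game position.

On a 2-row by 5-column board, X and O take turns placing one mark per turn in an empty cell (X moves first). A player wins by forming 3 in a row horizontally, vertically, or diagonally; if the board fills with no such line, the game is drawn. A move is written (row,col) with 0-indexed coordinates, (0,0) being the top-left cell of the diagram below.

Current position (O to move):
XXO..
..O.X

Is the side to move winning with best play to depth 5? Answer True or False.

p1 O@[XXO../..O.X]: (0,3)[XXOO./..O.X]+1* (0,4)[XXO.O/..O.X]+1 (1,0)[XXO../O.O.X]+0 (1,1)[XXO../.OO.X]+1 (1,3)[XXO../..OOX]+0
p2 X@[XXOO./..O.X]: (0,4)[XXOOX/..O.X]-1* (1,0)[XXOO./X.O.X]-1 (1,1)[XXOO./.XO.X]-1 (1,3)[XXOO./..OXX]-1
p3 O@[XXOOX/..O.X]: (1,0)[XXOOX/O.O.X]+0 (1,1)[XXOOX/.OO.X]+1* (1,3)[XXOOX/..OOX]+0
p4 X@[XXOOX/.OO.X]: (1,0)[XXOOX/XOO.X]-1* (1,3)[XXOOX/.OOXX]-1
p5 O@[XXOOX/XOO.X]: (1,3)[XXOOX/XOOOX]+1*
p6 X@[XXOOX/XOOOX] terminal -1; root [XXO../..O.X] d5

O winning at [XXO../..O.X]: True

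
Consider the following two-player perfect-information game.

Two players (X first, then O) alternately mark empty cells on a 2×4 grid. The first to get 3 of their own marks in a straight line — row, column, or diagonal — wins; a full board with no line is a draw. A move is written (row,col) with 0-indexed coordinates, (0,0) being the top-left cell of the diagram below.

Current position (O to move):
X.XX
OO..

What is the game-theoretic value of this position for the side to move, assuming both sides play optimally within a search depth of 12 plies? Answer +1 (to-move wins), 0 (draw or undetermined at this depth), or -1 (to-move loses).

p1 O@[X.XX/OO..]: (0,1)[XOXX/OO..]+0 (1,2)[X.XX/OOO.]+1* (1,3)[X.XX/OO.O]-1
p2 X@[X.XX/OOO.] terminal -1; root [X.XX/OO..] d12

value(X.XX/OO.., O) = +1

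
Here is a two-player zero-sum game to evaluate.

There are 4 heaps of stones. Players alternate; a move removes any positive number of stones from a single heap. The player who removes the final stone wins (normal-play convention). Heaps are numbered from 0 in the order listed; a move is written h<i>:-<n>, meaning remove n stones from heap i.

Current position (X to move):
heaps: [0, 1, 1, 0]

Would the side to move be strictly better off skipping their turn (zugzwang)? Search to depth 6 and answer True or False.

[(0,1,1,0)] X move#1: h1:-1:-1/(0,0,1,0)*, h2:-1:-1/(0,1,0,0)
[(0,0,1,0)] O move#2: h2:-1:+1/(0,0,0,0)*
[(0,0,0,0)] end (terminal -1, X#3); searched (0,1,1,0) to 6
suppose X passes — search the same position with O to move:
pass> [(0,1,1,0)] O move#1: h1:-1:-1/(0,0,1,0)*, h2:-1:-1/(0,1,0,0)
pass> [(0,0,1,0)] X move#2: h2:-1:+1/(0,0,0,0)*
pass> [(0,0,0,0)] end (terminal -1, O#3); searched (0,1,1,0) to 6
for X: play -1, pass +1

zugzwang((0,1,1,0), X) = True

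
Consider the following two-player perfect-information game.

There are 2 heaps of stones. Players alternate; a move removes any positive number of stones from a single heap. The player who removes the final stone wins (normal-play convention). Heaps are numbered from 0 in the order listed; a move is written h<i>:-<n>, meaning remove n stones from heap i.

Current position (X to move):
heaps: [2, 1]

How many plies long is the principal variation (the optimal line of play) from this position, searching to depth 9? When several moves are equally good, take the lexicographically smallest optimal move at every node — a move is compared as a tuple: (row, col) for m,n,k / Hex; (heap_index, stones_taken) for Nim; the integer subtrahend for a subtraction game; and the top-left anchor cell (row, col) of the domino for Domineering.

[(2,1)] X move#1: h0:-1:+1/(1,1)*, h0:-2:-1/(0,1), h1:-1:-1/(2,0)
[(1,1)] O move#2: h0:-1:-1/(0,1)*, h1:-1:-1/(1,0)
[(0,1)] X move#3: h1:-1:+1/(0,0)*
[(0,0)] end (terminal -1, O#4); searched (2,1) to 9

PV length from [(2,1)]: 3 plies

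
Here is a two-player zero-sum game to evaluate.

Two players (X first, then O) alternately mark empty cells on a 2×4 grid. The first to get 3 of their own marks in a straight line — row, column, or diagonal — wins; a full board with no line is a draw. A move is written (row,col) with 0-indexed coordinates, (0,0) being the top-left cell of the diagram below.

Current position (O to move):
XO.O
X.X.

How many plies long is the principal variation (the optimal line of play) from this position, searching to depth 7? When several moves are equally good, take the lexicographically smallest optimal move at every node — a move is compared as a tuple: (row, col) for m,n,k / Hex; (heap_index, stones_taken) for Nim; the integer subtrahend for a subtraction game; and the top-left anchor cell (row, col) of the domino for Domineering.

[XO.O/X.X.] O move#1: (0,2):+1/XOOO/X.X.*, (1,1):+0/XO.O/XOX., (1,3):-1/XO.O/X.XO
[XOOO/X.X.] end (terminal -1, X#2); searched XO.O/X.X. to 7

PV length from [XO.O/X.X.]: 1 ply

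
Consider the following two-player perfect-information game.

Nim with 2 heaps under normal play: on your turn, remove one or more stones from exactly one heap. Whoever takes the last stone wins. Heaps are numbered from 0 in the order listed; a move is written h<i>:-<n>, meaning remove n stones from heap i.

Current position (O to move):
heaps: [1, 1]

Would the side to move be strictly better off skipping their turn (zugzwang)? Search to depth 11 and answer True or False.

zugzwang((1,1), O) = True

ply 1, O at (1,1) | h0:-1=-1→(0,1)*; h1:-1=-1→(1,0)
ply 2, X at (0,1) | h1:-1=+1→(0,0)*
ply 3: (0,0) is terminal -1 (O); from (1,1) depth 11
if O skipped the turn, X would face:
~ ply 1, X at (1,1) | h0:-1=-1→(0,1)*; h1:-1=-1→(1,0)
~ ply 2, O at (0,1) | h1:-1=+1→(0,0)*
~ ply 3: (0,0) is terminal -1 (X); from (1,1) depth 11
compare (O): move=-1 vs pass=+1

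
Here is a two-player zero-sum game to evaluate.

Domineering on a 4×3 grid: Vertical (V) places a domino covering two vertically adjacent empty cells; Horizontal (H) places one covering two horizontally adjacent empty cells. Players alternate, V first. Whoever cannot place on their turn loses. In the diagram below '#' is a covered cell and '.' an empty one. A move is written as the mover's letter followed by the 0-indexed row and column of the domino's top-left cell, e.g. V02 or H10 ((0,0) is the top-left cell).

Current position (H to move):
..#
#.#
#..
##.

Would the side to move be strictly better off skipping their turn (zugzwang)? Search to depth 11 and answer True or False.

p1 H@[..#/#.#/#../##.]: H00[###/#.#/#../##.]-1* H21[..#/#.#/###/##.]-1
p2 V@[###/#.#/#../##.]: V11[###/###/##./##.]+1* V22[###/#.#/#.#/###]+1
p3 H@[###/###/##./##.] terminal -1; root [..#/#.#/#../##.] d11
pass branch (V moves first from the same position):
  | p1 V@[..#/#.#/#../##.]: V01[.##/###/#../##.]-1 V11[..#/###/##./##.]+1* V22[..#/#.#/#.#/###]+1
  | p2 H@[..#/###/##./##.]: H00[###/###/##./##.]-1*
  | p3 V@[###/###/##./##.]: V22[###/###/###/###]+1*
  | p4 H@[###/###/###/###] terminal -1; root [..#/#.#/#../##.] d11
H moving scores -1; H passing scores -1

zugzwang(..#/#.#/#../##., H) = False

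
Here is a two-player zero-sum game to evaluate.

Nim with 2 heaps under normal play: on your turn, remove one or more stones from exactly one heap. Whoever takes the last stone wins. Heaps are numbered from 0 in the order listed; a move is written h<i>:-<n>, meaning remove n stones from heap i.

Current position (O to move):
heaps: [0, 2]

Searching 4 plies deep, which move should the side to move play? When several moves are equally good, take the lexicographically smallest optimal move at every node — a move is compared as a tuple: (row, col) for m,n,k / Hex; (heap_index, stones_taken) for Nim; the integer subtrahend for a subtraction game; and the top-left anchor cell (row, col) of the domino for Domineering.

O's best at [(0,2)]: h1:-2

p1 O@[(0,2)]: h1:-1[(0,1)]-1 h1:-2[(0,0)]+1*
p2 X@[(0,0)] terminal -1; root [(0,2)] d4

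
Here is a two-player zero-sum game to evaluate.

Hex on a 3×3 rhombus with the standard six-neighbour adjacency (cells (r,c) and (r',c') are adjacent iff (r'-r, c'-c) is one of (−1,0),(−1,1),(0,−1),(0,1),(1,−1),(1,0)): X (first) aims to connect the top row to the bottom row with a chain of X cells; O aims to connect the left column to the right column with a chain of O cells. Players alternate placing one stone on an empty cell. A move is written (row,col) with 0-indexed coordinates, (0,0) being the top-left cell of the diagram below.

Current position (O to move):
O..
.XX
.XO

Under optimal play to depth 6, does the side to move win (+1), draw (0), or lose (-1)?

[O../.XX/.XO] O move#1: (0,1):-1/OO./.XX/.XO*, (0,2):-1/O.O/.XX/.XO, (1,0):-1/O../OXX/.XO, (2,0):-1/O../.XX/OXO
[OO./.XX/.XO] X move#2: (0,2):+1/OOX/.XX/.XO*, (1,0):-1/OO./XXX/.XO, (2,0):-1/OO./.XX/XXO
[OOX/.XX/.XO] end (terminal -1, O#3); searched O../.XX/.XO to 6

value(O../.XX/.XO, O) = -1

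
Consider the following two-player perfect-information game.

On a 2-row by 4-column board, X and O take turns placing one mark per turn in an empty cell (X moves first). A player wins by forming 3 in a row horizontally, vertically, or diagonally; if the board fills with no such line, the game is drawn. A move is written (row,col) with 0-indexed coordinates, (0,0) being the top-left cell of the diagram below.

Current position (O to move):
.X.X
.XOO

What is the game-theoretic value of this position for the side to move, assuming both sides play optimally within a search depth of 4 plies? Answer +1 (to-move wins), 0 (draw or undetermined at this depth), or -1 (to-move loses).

ply 1, O at .X.X/.XOO | (0,0)=-1→OX.X/.XOO; (0,2)=+0→.XOX/.XOO*; (1,0)=-1→.X.X/OXOO
ply 2, X at .XOX/.XOO | (0,0)=+0→XXOX/.XOO*; (1,0)=+0→.XOX/XXOO
ply 3, O at XXOX/.XOO | (1,0)=+0→XXOX/OXOO*
ply 4: XXOX/OXOO is terminal +0 (X); from .X.X/.XOO depth 4

value(.X.X/.XOO, O) = 0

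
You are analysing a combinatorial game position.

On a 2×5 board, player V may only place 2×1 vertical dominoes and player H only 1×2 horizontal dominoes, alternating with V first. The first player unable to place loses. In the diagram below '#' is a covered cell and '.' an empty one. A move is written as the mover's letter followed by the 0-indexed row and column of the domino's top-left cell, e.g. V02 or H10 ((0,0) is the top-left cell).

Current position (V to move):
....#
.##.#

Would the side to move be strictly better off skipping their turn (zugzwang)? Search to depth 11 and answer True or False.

zugzwang(....#/.##.#, V) = True

ply 1, V at ....#/.##.# | V00=-1→#...#/###.#*; V03=-1→...##/.####
ply 2, H at #...#/###.# | H01=-1→###.#/###.#; H02=+1→#.###/###.#*
ply 3: #.###/###.# is terminal -1 (V); from ....#/.##.# depth 11
suppose V passes — search the same position with H to move:
pass> ply 1, H at ....#/.##.# | H00=-1→##..#/.##.#*; H01=-1→.##.#/.##.#; H02=-1→..###/.##.#
pass> ply 2, V at ##..#/.##.# | V03=+1→##.##/.####*
pass> ply 3: ##.##/.#### is terminal -1 (H); from ....#/.##.# depth 11
for V: play -1, pass +1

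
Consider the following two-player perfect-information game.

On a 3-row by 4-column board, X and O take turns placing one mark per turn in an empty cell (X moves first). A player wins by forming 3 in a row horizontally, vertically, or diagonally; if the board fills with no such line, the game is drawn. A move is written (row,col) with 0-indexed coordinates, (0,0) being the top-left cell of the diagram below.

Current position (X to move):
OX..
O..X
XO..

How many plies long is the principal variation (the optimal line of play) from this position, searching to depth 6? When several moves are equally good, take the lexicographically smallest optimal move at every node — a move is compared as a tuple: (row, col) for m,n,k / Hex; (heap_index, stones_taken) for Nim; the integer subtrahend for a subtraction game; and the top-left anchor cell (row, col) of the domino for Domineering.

PV length from [OX../O..X/XO..]: 3 plies

ply 1, X at OX../O..X/XO.. | (0,2)=+1→OXX./O..X/XO..*; (0,3)=+1→OX.X/O..X/XO..; (1,1)=+1→OX../OX.X/XO..; (1,2)=+1→OX../O.XX/XO..; (2,2)=-1→OX../O..X/XOX.; (2,3)=+1→OX../O..X/XO.X
ply 2, O at OXX./O..X/XO.. | (0,3)=-1→OXXO/O..X/XO..*; (1,1)=-1→OXX./OO.X/XO..; (1,2)=-1→OXX./O.OX/XO..; (2,2)=-1→OXX./O..X/XOO.; (2,3)=-1→OXX./O..X/XO.O
ply 3, X at OXXO/O..X/XO.. | (1,1)=+1→OXXO/OX.X/XO..*; (1,2)=+1→OXXO/O.XX/XO..; (2,2)=-1→OXXO/O..X/XOX.; (2,3)=-1→OXXO/O..X/XO.X
ply 4: OXXO/OX.X/XO.. is terminal -1 (O); from OX../O..X/XO.. depth 6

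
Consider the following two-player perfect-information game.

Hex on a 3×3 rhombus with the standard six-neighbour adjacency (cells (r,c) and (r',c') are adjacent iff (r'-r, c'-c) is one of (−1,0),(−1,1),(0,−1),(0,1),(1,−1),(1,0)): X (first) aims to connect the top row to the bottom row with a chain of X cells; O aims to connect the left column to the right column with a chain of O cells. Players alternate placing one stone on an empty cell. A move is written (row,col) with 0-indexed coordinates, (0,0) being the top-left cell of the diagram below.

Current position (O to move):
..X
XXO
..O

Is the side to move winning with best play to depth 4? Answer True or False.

O winning at [..X/XXO/..O]: False

p1 O@[..X/XXO/..O]: (0,0)[O.X/XXO/..O]-1* (0,1)[.OX/XXO/..O]-1 (2,0)[..X/XXO/O.O]-1 (2,1)[..X/XXO/.OO]-1
p2 X@[O.X/XXO/..O]: (0,1)[OXX/XXO/..O]+1* (2,0)[O.X/XXO/X.O]+1 (2,1)[O.X/XXO/.XO]+1
p3 O@[OXX/XXO/..O]: (2,0)[OXX/XXO/O.O]-1* (2,1)[OXX/XXO/.OO]-1
p4 X@[OXX/XXO/O.O]: (2,1)[OXX/XXO/OXO]+1*
p5 O@[OXX/XXO/OXO] terminal -1; root [..X/XXO/..O] d4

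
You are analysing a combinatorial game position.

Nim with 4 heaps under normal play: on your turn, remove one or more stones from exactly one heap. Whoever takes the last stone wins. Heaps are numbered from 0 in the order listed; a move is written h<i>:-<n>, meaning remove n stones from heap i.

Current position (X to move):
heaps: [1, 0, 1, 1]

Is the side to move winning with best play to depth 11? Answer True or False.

ply 1, X at (1,0,1,1) | h0:-1=+1→(0,0,1,1)*; h2:-1=+1→(1,0,0,1); h3:-1=+1→(1,0,1,0)
ply 2, O at (0,0,1,1) | h2:-1=-1→(0,0,0,1)*; h3:-1=-1→(0,0,1,0)
ply 3, X at (0,0,0,1) | h3:-1=+1→(0,0,0,0)*
ply 4: (0,0,0,0) is terminal -1 (O); from (1,0,1,1) depth 11

X winning at [(1,0,1,1)]: True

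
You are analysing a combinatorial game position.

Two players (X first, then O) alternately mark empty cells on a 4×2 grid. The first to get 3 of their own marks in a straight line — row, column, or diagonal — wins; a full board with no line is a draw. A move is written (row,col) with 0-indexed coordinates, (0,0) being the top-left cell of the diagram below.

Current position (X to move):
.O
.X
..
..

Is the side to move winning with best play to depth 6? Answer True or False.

X winning at [.O/.X/../..]: False

p1 X@[.O/.X/../..]: (0,0)[XO/.X/../..]+0* (1,0)[.O/XX/../..]+0 (2,0)[.O/.X/X./..]+0 (2,1)[.O/.X/.X/..]+0 (3,0)[.O/.X/../X.]+0 (3,1)[.O/.X/../.X]+0
p2 O@[XO/.X/../..]: (1,0)[XO/OX/../..]+0* (2,0)[XO/.X/O./..]+0 (2,1)[XO/.X/.O/..]+0 (3,0)[XO/.X/../O.]+0 (3,1)[XO/.X/../.O]+0
p3 X@[XO/OX/../..]: (2,0)[XO/OX/X./..]+0* (2,1)[XO/OX/.X/..]+0 (3,0)[XO/OX/../X.]+0 (3,1)[XO/OX/../.X]+0
p4 O@[XO/OX/X./..]: (2,1)[XO/OX/XO/..]+0* (3,0)[XO/OX/X./O.]+0 (3,1)[XO/OX/X./.O]+0
p5 X@[XO/OX/XO/..]: (3,0)[XO/OX/XO/X.]+0* (3,1)[XO/OX/XO/.X]+0
p6 O@[XO/OX/XO/X.]: (3,1)[XO/OX/XO/XO]+0*
p7 X@[XO/OX/XO/XO] terminal +0; root [.O/.X/../..] d6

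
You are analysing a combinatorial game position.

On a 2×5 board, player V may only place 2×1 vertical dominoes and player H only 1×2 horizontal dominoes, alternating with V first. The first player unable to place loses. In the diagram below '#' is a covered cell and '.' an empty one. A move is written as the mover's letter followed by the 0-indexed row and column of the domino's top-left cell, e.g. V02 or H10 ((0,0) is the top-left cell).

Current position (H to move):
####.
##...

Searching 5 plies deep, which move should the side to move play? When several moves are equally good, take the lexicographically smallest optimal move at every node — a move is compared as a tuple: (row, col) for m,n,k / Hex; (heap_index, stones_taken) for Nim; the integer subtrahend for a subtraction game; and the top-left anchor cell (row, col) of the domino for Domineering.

p1 H@[####./##...]: H12[####./####.]-1 H13[####./##.##]+1*
p2 V@[####./##.##] terminal -1; root [####./##...] d5

H's best at [####./##...]: H13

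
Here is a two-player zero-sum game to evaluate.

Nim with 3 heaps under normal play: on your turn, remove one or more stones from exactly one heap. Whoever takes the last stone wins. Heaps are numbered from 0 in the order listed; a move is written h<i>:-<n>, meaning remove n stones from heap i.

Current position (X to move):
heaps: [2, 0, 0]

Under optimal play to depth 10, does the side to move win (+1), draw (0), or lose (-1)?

value((2,0,0), X) = +1

[(2,0,0)] X move#1: h0:-1:-1/(1,0,0), h0:-2:+1/(0,0,0)*
[(0,0,0)] end (terminal -1, O#2); searched (2,0,0) to 10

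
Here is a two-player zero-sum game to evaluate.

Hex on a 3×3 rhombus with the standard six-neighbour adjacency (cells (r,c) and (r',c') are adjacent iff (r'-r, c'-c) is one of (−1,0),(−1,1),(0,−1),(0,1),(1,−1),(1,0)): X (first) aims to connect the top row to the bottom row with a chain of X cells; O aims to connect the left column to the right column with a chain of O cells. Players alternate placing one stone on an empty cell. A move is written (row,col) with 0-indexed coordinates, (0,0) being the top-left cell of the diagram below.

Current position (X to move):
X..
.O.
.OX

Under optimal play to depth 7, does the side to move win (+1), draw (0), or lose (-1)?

value(X../.O./.OX, X) = -1

[X../.O./.OX] X move#1: (0,1):-1/XX./.O./.OX*, (0,2):-1/X.X/.O./.OX, (1,0):-1/X../XO./.OX, (1,2):-1/X../.OX/.OX, (2,0):-1/X../.O./XOX
[XX./.O./.OX] O move#2: (0,2):+1/XXO/.O./.OX*, (1,0):+1/XX./OO./.OX, (1,2):+1/XX./.OO/.OX, (2,0):+1/XX./.O./OOX
[XXO/.O./.OX] X move#3: (1,0):-1/XXO/XO./.OX*, (1,2):-1/XXO/.OX/.OX, (2,0):-1/XXO/.O./XOX
[XXO/XO./.OX] O move#4: (1,2):-1/XXO/XOO/.OX, (2,0):+1/XXO/XO./OOX*
[XXO/XO./OOX] end (terminal -1, X#5); searched X../.O./.OX to 7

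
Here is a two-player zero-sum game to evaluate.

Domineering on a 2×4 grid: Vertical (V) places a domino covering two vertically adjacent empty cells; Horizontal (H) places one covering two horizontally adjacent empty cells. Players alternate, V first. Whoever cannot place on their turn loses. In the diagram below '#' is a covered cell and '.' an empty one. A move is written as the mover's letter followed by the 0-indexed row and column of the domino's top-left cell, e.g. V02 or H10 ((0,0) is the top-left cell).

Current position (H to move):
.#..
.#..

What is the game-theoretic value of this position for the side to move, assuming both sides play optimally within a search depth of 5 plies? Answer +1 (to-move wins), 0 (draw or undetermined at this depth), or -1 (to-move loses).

value(.#../.#.., H) = +1

p1 H@[.#../.#..]: H02[.###/.#..]+1* H12[.#../.###]+1
p2 V@[.###/.#..]: V00[####/##..]-1*
p3 H@[####/##..]: H12[####/####]+1*
p4 V@[####/####] terminal -1; root [.#../.#..] d5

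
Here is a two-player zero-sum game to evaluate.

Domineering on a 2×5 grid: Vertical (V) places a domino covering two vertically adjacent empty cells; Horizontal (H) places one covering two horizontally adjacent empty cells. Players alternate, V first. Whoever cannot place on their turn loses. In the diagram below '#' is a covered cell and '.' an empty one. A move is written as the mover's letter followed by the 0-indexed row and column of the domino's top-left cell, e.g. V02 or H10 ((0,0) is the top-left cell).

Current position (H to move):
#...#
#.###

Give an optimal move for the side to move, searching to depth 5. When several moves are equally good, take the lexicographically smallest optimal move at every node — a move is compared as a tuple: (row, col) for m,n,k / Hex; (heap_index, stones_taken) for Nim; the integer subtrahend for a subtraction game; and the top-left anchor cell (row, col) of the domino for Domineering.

[#...#/#.###] H move#1: H01:+1/###.#/#.###*, H02:-1/#.###/#.###
[###.#/#.###] end (terminal -1, V#2); searched #...#/#.### to 5

H's best at [#...#/#.###]: H01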